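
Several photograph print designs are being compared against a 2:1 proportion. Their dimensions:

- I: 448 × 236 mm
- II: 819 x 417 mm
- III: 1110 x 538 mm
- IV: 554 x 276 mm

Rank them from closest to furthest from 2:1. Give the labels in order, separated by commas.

Ratios: I = 448 / 236 ≈ 1.898; II = 819 / 417 ≈ 1.964; III = 1110 / 538 ≈ 2.063; IV = 554 / 276 ≈ 2.007.
|Δ from 2.000|: I 0.102; II 0.036; III 0.063; IV 0.007.

IV, II, III, I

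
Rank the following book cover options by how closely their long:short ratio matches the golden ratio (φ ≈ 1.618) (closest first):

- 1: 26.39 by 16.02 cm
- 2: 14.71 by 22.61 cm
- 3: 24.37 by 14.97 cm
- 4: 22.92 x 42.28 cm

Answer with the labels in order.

Ratios: 1 = 26.39 / 16.02 ≈ 1.647; 2 = 22.61 / 14.71 ≈ 1.537; 3 = 24.37 / 14.97 ≈ 1.628; 4 = 42.28 / 22.92 ≈ 1.845.
|Δ from 1.618|: 1 0.029; 2 0.081; 3 0.010; 4 0.227.

3, 1, 2, 4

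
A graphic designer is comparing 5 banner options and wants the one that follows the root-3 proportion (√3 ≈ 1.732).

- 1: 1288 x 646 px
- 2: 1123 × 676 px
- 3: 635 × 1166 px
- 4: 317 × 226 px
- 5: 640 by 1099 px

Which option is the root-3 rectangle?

Target root-3 ≈ 1.732.
1: 1.994 (Δ0.262)  2: 1.661 (Δ0.071)  3: 1.836 (Δ0.104)  4: 1.403 (Δ0.329)  5: 1.717 (Δ0.015)

5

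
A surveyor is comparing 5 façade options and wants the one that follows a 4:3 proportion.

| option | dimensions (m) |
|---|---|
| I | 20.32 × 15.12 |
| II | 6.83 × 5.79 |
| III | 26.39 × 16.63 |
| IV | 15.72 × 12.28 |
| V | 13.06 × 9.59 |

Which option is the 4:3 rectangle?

I

Target 4:3 ≈ 1.333.
I: 1.344 (Δ0.011)  II: 1.180 (Δ0.153)  III: 1.587 (Δ0.254)  IV: 1.280 (Δ0.053)  V: 1.362 (Δ0.029)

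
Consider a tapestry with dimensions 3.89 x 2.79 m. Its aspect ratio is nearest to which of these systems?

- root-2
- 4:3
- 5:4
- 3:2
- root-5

root-2

Ratio = 3.89 / 2.79 ≈ 1.394.
Distances: root-2 1.414 (Δ 0.020); 4:3 1.333 (Δ 0.061); 5:4 1.250 (Δ 0.144); 3:2 1.500 (Δ 0.106); root-5 2.236 (Δ 0.842).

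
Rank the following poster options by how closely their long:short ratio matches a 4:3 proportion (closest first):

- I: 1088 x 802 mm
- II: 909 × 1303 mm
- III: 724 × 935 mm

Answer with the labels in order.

Ratios: I = 1088 / 802 ≈ 1.357; II = 1303 / 909 ≈ 1.433; III = 935 / 724 ≈ 1.291.
|Δ from 1.333|: I 0.024; II 0.100; III 0.042.

I, III, II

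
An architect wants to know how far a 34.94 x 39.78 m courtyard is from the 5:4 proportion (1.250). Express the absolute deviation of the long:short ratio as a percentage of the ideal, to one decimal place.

8.9%

Ratio = 39.78 / 34.94 ≈ 1.1385.
Ideal 5:4 = 1.2500. |1.1385 − 1.2500| / 1.2500 ≈ 8.92% → 8.9%.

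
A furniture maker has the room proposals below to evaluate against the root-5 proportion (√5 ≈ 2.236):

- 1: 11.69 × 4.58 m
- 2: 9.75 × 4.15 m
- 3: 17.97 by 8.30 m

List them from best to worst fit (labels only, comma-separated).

Ratios: 1 = 11.69 / 4.58 ≈ 2.552; 2 = 9.75 / 4.15 ≈ 2.349; 3 = 17.97 / 8.30 ≈ 2.165.
|Δ from 2.236|: 1 0.316; 2 0.113; 3 0.071.

3, 2, 1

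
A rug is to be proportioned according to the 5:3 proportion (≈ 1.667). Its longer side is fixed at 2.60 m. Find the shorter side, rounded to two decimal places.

5:3 ≈ 1.66667.
Shorter side = 2.60 ÷ 1.66667 ≈ 1.5600 → 1.56 m.

1.56 m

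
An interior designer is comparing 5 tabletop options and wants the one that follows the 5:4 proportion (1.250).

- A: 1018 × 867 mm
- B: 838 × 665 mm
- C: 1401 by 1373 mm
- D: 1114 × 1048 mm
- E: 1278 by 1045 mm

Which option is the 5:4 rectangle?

B

Ratios (long/short): A ≈ 1.174; B ≈ 1.260; C ≈ 1.020; D ≈ 1.063; E ≈ 1.223.
5:4 ≈ 1.250; option B is nearest (Δ 0.010).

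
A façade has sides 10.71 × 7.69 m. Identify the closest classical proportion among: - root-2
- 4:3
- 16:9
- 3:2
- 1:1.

root-2

10.71/7.69 ≈ 1.393. Nearest candidates are root-2 (1.414, off by 0.021) and 4:3 (1.333, off by 0.060).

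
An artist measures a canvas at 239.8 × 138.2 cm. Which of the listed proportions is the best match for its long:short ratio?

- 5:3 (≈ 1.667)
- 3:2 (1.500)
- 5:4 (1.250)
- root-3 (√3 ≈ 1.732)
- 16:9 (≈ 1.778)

Ratio = 239.8 / 138.2 ≈ 1.735.
Distances: 5:3 1.667 (Δ 0.068); 3:2 1.500 (Δ 0.235); 5:4 1.250 (Δ 0.485); root-3 1.732 (Δ 0.003); 16:9 1.778 (Δ 0.043).

root-3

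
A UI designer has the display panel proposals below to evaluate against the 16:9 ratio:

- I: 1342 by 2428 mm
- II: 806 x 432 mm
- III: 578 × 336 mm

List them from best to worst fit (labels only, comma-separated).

I: 2428/1342 ≈ 1.809 → |1.809 − 1.778| = 0.031
II: 806/432 ≈ 1.866 → |1.866 − 1.778| = 0.088
III: 578/336 ≈ 1.720 → |1.720 − 1.778| = 0.058

I, III, II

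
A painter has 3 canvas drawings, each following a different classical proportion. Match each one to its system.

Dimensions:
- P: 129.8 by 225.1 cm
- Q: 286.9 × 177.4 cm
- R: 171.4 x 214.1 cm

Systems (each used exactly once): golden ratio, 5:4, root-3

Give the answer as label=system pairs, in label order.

P=root-3, Q=golden ratio, R=5:4

Ratios: P ≈ 1.734; Q ≈ 1.617; R ≈ 1.249.
Targets: golden ratio ≈ 1.618; 5:4 ≈ 1.250; root-3 ≈ 1.732.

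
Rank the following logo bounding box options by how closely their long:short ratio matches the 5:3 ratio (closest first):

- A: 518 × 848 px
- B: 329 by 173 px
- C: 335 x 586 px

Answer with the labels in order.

A, C, B

Ratios: A = 848 / 518 ≈ 1.637; B = 329 / 173 ≈ 1.902; C = 586 / 335 ≈ 1.749.
|Δ from 1.667|: A 0.030; B 0.235; C 0.082.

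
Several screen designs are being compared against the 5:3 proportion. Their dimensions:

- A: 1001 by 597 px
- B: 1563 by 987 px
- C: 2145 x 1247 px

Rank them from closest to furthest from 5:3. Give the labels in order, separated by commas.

A, C, B

Ratios: A = 1001 / 597 ≈ 1.677; B = 1563 / 987 ≈ 1.584; C = 2145 / 1247 ≈ 1.720.
|Δ from 1.667|: A 0.010; B 0.083; C 0.053.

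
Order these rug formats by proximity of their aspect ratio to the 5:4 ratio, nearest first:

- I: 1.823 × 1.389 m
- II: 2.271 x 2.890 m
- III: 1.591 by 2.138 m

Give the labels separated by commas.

II, I, III

Ratios: I = 1.823 / 1.389 ≈ 1.312; II = 2.890 / 2.271 ≈ 1.273; III = 2.138 / 1.591 ≈ 1.344.
|Δ from 1.250|: I 0.062; II 0.023; III 0.094.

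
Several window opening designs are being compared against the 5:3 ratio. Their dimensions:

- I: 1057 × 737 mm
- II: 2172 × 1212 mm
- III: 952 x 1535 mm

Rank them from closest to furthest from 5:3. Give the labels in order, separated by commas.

III, II, I

Ratios: I = 1057 / 737 ≈ 1.434; II = 2172 / 1212 ≈ 1.792; III = 1535 / 952 ≈ 1.612.
|Δ from 1.667|: I 0.233; II 0.125; III 0.055.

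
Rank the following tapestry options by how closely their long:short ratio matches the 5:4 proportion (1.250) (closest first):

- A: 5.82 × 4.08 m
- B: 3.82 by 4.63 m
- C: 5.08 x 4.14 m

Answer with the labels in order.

Ratios: A = 5.82 / 4.08 ≈ 1.426; B = 4.63 / 3.82 ≈ 1.212; C = 5.08 / 4.14 ≈ 1.227.
|Δ from 1.250|: A 0.176; B 0.038; C 0.023.

C, B, A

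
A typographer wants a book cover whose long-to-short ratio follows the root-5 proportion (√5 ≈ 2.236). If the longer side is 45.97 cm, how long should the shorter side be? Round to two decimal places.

root-5 ≈ 2.23607.
Shorter side = 45.97 ÷ 2.23607 ≈ 20.5584 → 20.56 cm.

20.56 cm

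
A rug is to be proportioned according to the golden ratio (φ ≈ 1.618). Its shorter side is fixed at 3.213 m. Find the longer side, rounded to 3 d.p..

golden ratio ≈ 1.61803.
Longer side = 3.213 × 1.61803 ≈ 5.19873 → 5.199 m.

5.199 m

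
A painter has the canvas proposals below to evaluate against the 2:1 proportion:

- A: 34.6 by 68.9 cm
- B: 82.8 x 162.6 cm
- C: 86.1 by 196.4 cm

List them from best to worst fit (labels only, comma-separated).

A: 68.9/34.6 ≈ 1.991 → |1.991 − 2.000| = 0.009
B: 162.6/82.8 ≈ 1.964 → |1.964 − 2.000| = 0.036
C: 196.4/86.1 ≈ 2.281 → |2.281 − 2.000| = 0.281

A, B, C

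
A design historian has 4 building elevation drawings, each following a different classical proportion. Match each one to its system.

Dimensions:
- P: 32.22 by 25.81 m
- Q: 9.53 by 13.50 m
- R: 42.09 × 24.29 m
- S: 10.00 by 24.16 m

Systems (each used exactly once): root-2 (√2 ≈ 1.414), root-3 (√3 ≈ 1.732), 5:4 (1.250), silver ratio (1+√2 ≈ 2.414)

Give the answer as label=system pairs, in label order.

P=5:4, Q=root-2, R=root-3, S=silver ratio

Ratios: P ≈ 1.248; Q ≈ 1.417; R ≈ 1.733; S ≈ 2.416.
Targets: root-2 ≈ 1.414; root-3 ≈ 1.732; 5:4 ≈ 1.250; silver ratio ≈ 2.414.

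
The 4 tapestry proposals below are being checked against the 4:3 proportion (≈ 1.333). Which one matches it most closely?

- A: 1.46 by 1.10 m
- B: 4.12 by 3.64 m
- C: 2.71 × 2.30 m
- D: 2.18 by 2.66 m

A

Ratios (long/short): A ≈ 1.327; B ≈ 1.132; C ≈ 1.178; D ≈ 1.220.
4:3 ≈ 1.333; option A is nearest (Δ 0.006).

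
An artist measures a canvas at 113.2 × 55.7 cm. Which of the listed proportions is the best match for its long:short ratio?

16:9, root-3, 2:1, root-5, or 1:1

Ratio = 113.2 / 55.7 ≈ 2.032.
Distances: 16:9 1.778 (Δ 0.254); root-3 1.732 (Δ 0.300); 2:1 2.000 (Δ 0.032); root-5 2.236 (Δ 0.204); 1:1 1.000 (Δ 1.032).

2:1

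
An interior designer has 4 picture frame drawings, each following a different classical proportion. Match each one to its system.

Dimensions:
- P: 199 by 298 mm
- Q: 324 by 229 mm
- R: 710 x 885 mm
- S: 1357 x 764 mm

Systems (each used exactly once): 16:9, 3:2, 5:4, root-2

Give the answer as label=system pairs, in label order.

P=3:2, Q=root-2, R=5:4, S=16:9

Ratios: P ≈ 1.497; Q ≈ 1.415; R ≈ 1.246; S ≈ 1.776.
Targets: 16:9 ≈ 1.778; 3:2 ≈ 1.500; 5:4 ≈ 1.250; root-2 ≈ 1.414.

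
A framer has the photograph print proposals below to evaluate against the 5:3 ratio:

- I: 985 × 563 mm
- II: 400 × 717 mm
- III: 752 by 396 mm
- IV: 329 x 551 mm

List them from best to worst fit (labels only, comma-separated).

I: 985/563 ≈ 1.750 → |1.750 − 1.667| = 0.083
II: 717/400 ≈ 1.792 → |1.792 − 1.667| = 0.125
III: 752/396 ≈ 1.899 → |1.899 − 1.667| = 0.232
IV: 551/329 ≈ 1.675 → |1.675 − 1.667| = 0.008

IV, I, II, III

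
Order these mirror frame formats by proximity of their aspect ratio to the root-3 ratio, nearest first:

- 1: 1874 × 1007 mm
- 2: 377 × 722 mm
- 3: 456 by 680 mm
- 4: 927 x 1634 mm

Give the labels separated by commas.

4, 1, 2, 3

Ratios: 1 = 1874 / 1007 ≈ 1.861; 2 = 722 / 377 ≈ 1.915; 3 = 680 / 456 ≈ 1.491; 4 = 1634 / 927 ≈ 1.763.
|Δ from 1.732|: 1 0.129; 2 0.183; 3 0.241; 4 0.031.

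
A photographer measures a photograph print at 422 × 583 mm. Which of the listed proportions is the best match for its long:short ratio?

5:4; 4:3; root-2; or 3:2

root-2

Ratio = 583 / 422 ≈ 1.382.
Distances: 5:4 1.250 (Δ 0.132); 4:3 1.333 (Δ 0.049); root-2 1.414 (Δ 0.032); 3:2 1.500 (Δ 0.118).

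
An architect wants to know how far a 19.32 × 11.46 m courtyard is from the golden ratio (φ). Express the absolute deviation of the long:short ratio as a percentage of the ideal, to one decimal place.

4.2%

Ratio = 19.32 / 11.46 ≈ 1.6859.
Ideal golden ratio ≈ 1.6180. |1.6859 − 1.6180| / 1.6180 ≈ 4.20% → 4.2%.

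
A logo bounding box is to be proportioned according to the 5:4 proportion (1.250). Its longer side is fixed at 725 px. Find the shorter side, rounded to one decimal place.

5:4 = 1.25000.
Shorter side = 725 ÷ 1.25000 ≈ 580.000 → 580.0 px.

580.0 px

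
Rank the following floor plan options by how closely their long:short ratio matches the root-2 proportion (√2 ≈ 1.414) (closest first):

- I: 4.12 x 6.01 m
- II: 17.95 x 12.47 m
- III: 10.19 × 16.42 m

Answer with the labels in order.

II, I, III

I: 6.01/4.12 ≈ 1.459 → |1.459 − 1.414| = 0.045
II: 17.95/12.47 ≈ 1.439 → |1.439 − 1.414| = 0.025
III: 16.42/10.19 ≈ 1.611 → |1.611 − 1.414| = 0.197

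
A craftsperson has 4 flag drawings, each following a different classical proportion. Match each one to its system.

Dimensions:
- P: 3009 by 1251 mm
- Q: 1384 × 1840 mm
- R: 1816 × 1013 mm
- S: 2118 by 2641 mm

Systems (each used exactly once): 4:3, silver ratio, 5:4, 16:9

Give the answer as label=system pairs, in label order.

P=silver ratio, Q=4:3, R=16:9, S=5:4

Ratios: P ≈ 2.405; Q ≈ 1.329; R ≈ 1.793; S ≈ 1.247.
Targets: 4:3 ≈ 1.333; silver ratio ≈ 2.414; 5:4 ≈ 1.250; 16:9 ≈ 1.778.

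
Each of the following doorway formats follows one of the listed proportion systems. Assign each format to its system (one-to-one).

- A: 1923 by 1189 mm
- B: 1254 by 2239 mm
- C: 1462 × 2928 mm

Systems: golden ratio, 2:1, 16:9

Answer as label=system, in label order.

A=golden ratio, B=16:9, C=2:1

A = 1923/1189 ≈ 1.617 → golden ratio (1.618)
B = 2239/1254 ≈ 1.785 → 16:9 (1.778)
C = 2928/1462 ≈ 2.003 → 2:1 (2.000)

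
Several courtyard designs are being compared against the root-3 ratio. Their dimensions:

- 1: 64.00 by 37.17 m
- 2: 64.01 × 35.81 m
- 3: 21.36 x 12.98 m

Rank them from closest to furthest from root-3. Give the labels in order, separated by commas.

1, 2, 3

1: 64.00/37.17 ≈ 1.722 → |1.722 − 1.732| = 0.010
2: 64.01/35.81 ≈ 1.787 → |1.787 − 1.732| = 0.055
3: 21.36/12.98 ≈ 1.646 → |1.646 − 1.732| = 0.086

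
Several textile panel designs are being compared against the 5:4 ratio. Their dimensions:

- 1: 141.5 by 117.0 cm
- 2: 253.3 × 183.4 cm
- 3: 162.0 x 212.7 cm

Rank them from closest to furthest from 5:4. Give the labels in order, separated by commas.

1, 3, 2

1: 141.5/117.0 ≈ 1.209 → |1.209 − 1.250| = 0.041
2: 253.3/183.4 ≈ 1.381 → |1.381 − 1.250| = 0.131
3: 212.7/162.0 ≈ 1.313 → |1.313 − 1.250| = 0.063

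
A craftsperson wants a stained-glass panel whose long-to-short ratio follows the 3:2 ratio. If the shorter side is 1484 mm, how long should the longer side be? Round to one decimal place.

3:2 = 1.50000.
Longer side = 1484 × 1.50000 ≈ 2226.000 → 2226.0 mm.

2226.0 mm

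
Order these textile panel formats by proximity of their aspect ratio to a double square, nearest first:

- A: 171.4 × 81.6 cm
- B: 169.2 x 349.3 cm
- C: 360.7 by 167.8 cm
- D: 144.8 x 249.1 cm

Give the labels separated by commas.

A: 171.4/81.6 ≈ 2.100 → |2.100 − 2.000| = 0.100
B: 349.3/169.2 ≈ 2.064 → |2.064 − 2.000| = 0.064
C: 360.7/167.8 ≈ 2.150 → |2.150 − 2.000| = 0.150
D: 249.1/144.8 ≈ 1.720 → |1.720 − 2.000| = 0.280

B, A, C, D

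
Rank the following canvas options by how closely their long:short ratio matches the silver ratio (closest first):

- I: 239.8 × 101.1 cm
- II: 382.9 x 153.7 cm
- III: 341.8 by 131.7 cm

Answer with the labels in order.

I: 239.8/101.1 ≈ 2.372 → |2.372 − 2.414| = 0.042
II: 382.9/153.7 ≈ 2.491 → |2.491 − 2.414| = 0.077
III: 341.8/131.7 ≈ 2.595 → |2.595 − 2.414| = 0.181

I, II, III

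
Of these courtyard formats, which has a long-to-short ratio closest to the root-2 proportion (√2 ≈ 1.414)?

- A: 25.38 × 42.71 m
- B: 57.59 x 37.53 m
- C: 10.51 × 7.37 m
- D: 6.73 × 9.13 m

C

Ratios (long/short): A ≈ 1.683; B ≈ 1.535; C ≈ 1.426; D ≈ 1.357.
root-2 ≈ 1.414; option C is nearest (Δ 0.012).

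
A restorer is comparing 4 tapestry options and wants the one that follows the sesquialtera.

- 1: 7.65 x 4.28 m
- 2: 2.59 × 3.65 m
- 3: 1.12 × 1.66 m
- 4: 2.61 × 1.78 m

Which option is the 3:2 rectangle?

3

Ratios (long/short): 1 ≈ 1.787; 2 ≈ 1.409; 3 ≈ 1.482; 4 ≈ 1.466.
3:2 ≈ 1.500; option 3 is nearest (Δ 0.018).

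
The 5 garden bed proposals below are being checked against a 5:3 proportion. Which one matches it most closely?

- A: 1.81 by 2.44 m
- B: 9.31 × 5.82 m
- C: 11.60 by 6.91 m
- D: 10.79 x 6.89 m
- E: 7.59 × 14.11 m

Target 5:3 ≈ 1.667.
A: 1.348 (Δ0.319)  B: 1.600 (Δ0.067)  C: 1.679 (Δ0.012)  D: 1.566 (Δ0.101)  E: 1.859 (Δ0.192)

C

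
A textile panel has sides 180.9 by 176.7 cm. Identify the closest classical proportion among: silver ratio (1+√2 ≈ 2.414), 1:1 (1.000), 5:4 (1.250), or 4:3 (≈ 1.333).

180.9/176.7 ≈ 1.024. Nearest candidates are 1:1 (1.000, off by 0.024) and 5:4 (1.250, off by 0.226).

1:1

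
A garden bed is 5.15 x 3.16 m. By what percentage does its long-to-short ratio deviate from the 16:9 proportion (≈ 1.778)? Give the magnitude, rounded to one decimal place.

Ratio = 5.15 / 3.16 ≈ 1.6297.
Ideal 16:9 ≈ 1.7778. |1.6297 − 1.7778| / 1.7778 ≈ 8.33% → 8.3%.

8.3%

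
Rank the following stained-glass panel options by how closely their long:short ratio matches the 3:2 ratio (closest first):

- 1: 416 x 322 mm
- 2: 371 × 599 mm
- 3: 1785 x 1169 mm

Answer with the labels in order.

1: 416/322 ≈ 1.292 → |1.292 − 1.500| = 0.208
2: 599/371 ≈ 1.615 → |1.615 − 1.500| = 0.115
3: 1785/1169 ≈ 1.527 → |1.527 − 1.500| = 0.027

3, 2, 1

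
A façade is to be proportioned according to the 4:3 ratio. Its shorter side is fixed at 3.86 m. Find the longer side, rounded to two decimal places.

5.15 m

4:3 ≈ 1.33333.
Longer side = 3.86 × 1.33333 ≈ 5.1467 → 5.15 m.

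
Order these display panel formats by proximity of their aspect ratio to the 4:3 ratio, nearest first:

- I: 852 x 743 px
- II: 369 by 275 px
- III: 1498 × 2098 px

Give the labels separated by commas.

Ratios: I = 852 / 743 ≈ 1.147; II = 369 / 275 ≈ 1.342; III = 2098 / 1498 ≈ 1.401.
|Δ from 1.333|: I 0.186; II 0.009; III 0.068.

II, III, I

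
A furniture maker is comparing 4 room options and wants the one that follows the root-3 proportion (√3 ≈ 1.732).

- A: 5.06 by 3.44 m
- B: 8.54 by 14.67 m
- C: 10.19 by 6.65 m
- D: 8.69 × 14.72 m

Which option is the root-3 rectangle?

B

Target root-3 ≈ 1.732.
A: 1.471 (Δ0.261)  B: 1.718 (Δ0.014)  C: 1.532 (Δ0.200)  D: 1.694 (Δ0.038)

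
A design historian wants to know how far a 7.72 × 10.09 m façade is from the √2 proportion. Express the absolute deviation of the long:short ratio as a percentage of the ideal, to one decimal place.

Ratio = 10.09 / 7.72 ≈ 1.3070.
Ideal root-2 ≈ 1.4142. |1.3070 − 1.4142| / 1.4142 ≈ 7.58% → 7.6%.

7.6%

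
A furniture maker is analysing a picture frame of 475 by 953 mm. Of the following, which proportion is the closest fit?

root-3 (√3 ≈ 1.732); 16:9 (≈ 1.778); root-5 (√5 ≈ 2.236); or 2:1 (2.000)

953/475 ≈ 2.006. Nearest candidates are 2:1 (2.000, off by 0.006) and 16:9 (1.778, off by 0.228).

2:1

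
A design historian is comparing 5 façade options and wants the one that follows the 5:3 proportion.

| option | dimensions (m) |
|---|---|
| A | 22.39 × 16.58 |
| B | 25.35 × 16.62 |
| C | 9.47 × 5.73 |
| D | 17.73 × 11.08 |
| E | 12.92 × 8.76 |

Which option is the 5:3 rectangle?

Target 5:3 ≈ 1.667.
A: 1.350 (Δ0.317)  B: 1.525 (Δ0.142)  C: 1.653 (Δ0.014)  D: 1.600 (Δ0.067)  E: 1.475 (Δ0.192)

C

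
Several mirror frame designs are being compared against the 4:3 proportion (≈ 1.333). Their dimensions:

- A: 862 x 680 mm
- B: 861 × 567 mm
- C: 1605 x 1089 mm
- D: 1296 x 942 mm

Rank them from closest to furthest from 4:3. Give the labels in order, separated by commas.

A: 862/680 ≈ 1.268 → |1.268 − 1.333| = 0.065
B: 861/567 ≈ 1.519 → |1.519 − 1.333| = 0.186
C: 1605/1089 ≈ 1.474 → |1.474 − 1.333| = 0.141
D: 1296/942 ≈ 1.376 → |1.376 − 1.333| = 0.043

D, A, C, B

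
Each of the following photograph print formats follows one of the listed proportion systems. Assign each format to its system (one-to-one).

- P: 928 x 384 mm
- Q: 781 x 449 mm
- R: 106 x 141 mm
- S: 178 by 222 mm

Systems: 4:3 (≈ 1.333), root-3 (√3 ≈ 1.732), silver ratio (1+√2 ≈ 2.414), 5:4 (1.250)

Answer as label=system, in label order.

P=silver ratio, Q=root-3, R=4:3, S=5:4

P = 928/384 ≈ 2.417 → silver ratio (2.414)
Q = 781/449 ≈ 1.739 → root-3 (1.732)
R = 141/106 ≈ 1.330 → 4:3 (1.333)
S = 222/178 ≈ 1.247 → 5:4 (1.250)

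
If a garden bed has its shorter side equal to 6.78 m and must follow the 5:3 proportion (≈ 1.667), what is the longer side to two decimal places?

5:3 ≈ 1.66667.
Longer side = 6.78 × 1.66667 ≈ 11.3000 → 11.30 m.

11.30 m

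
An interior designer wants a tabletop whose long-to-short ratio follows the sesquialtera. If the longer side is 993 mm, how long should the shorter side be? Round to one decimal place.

3:2 = 1.50000.
Shorter side = 993 ÷ 1.50000 ≈ 662.000 → 662.0 mm.

662.0 mm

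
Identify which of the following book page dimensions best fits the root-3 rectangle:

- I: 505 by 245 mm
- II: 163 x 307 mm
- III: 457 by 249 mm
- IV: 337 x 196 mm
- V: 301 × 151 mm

IV

Target root-3 ≈ 1.732.
I: 2.061 (Δ0.329)  II: 1.883 (Δ0.151)  III: 1.835 (Δ0.103)  IV: 1.719 (Δ0.013)  V: 1.993 (Δ0.261)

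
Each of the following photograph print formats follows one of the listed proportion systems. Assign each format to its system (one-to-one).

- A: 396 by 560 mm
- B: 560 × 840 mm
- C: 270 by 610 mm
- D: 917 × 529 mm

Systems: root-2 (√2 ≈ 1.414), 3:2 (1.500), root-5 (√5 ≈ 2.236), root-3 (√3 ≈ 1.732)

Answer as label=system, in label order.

A=root-2, B=3:2, C=root-5, D=root-3

Ratios: A ≈ 1.414; B ≈ 1.500; C ≈ 2.259; D ≈ 1.733.
Targets: root-2 ≈ 1.414; 3:2 ≈ 1.500; root-5 ≈ 2.236; root-3 ≈ 1.732.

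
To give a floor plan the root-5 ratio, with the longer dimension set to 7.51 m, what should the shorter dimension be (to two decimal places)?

3.36 m

root-5 ≈ 2.23607.
Shorter side = 7.51 ÷ 2.23607 ≈ 3.3586 → 3.36 m.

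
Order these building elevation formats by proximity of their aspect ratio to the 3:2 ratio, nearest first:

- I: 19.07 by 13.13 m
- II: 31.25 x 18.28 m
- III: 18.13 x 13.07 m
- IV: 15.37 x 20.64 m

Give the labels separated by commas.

I, III, IV, II

I: 19.07/13.13 ≈ 1.452 → |1.452 − 1.500| = 0.048
II: 31.25/18.28 ≈ 1.710 → |1.710 − 1.500| = 0.210
III: 18.13/13.07 ≈ 1.387 → |1.387 − 1.500| = 0.113
IV: 20.64/15.37 ≈ 1.343 → |1.343 − 1.500| = 0.157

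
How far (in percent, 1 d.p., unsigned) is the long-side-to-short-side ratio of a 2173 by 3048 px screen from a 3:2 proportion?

Ratio = 3048 / 2173 ≈ 1.4027.
Ideal 3:2 = 1.5000. |1.4027 − 1.5000| / 1.5000 ≈ 6.49% → 6.5%.

6.5%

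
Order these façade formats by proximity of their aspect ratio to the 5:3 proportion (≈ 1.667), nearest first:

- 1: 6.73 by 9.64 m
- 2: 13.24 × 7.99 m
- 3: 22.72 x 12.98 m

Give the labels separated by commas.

2, 3, 1

Ratios: 1 = 9.64 / 6.73 ≈ 1.432; 2 = 13.24 / 7.99 ≈ 1.657; 3 = 22.72 / 12.98 ≈ 1.750.
|Δ from 1.667|: 1 0.235; 2 0.010; 3 0.083.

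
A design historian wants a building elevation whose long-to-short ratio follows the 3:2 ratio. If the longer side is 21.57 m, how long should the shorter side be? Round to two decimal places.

14.38 m

3:2 = 1.50000.
Shorter side = 21.57 ÷ 1.50000 ≈ 14.3800 → 14.38 m.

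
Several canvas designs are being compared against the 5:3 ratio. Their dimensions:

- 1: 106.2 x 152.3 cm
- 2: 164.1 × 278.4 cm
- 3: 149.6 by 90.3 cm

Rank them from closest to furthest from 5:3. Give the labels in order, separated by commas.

3, 2, 1

1: 152.3/106.2 ≈ 1.434 → |1.434 − 1.667| = 0.233
2: 278.4/164.1 ≈ 1.697 → |1.697 − 1.667| = 0.030
3: 149.6/90.3 ≈ 1.657 → |1.657 − 1.667| = 0.010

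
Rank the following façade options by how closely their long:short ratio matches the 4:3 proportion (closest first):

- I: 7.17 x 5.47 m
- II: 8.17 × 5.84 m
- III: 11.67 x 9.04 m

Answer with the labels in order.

Ratios: I = 7.17 / 5.47 ≈ 1.311; II = 8.17 / 5.84 ≈ 1.399; III = 11.67 / 9.04 ≈ 1.291.
|Δ from 1.333|: I 0.022; II 0.066; III 0.042.

I, III, II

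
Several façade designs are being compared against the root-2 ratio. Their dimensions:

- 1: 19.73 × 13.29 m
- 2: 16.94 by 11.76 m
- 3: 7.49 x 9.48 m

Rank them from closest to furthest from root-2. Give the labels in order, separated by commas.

2, 1, 3

1: 19.73/13.29 ≈ 1.485 → |1.485 − 1.414| = 0.071
2: 16.94/11.76 ≈ 1.440 → |1.440 − 1.414| = 0.026
3: 9.48/7.49 ≈ 1.266 → |1.266 − 1.414| = 0.148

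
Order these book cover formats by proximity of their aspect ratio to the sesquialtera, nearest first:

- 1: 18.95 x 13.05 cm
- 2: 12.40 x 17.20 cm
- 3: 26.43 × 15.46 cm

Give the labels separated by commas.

1, 2, 3

1: 18.95/13.05 ≈ 1.452 → |1.452 − 1.500| = 0.048
2: 17.20/12.40 ≈ 1.387 → |1.387 − 1.500| = 0.113
3: 26.43/15.46 ≈ 1.710 → |1.710 − 1.500| = 0.210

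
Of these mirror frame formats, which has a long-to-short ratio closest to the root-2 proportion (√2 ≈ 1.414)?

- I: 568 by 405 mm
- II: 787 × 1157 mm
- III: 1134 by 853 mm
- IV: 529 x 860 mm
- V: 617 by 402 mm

I

Target root-2 ≈ 1.414.
I: 1.402 (Δ0.012)  II: 1.470 (Δ0.056)  III: 1.329 (Δ0.085)  IV: 1.626 (Δ0.212)  V: 1.535 (Δ0.121)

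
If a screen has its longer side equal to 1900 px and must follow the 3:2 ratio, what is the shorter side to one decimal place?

1266.7 px

3:2 = 1.50000.
Shorter side = 1900 ÷ 1.50000 ≈ 1266.667 → 1266.7 px.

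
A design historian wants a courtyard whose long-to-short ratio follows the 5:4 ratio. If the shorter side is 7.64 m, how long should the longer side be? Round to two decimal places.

5:4 = 1.25000.
Longer side = 7.64 × 1.25000 ≈ 9.5500 → 9.55 m.

9.55 m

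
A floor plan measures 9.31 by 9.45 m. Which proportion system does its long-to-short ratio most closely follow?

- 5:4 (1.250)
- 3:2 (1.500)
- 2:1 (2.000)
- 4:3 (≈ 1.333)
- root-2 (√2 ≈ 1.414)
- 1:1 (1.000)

1:1

9.45/9.31 ≈ 1.015. Nearest candidates are 1:1 (1.000, off by 0.015) and 5:4 (1.250, off by 0.235).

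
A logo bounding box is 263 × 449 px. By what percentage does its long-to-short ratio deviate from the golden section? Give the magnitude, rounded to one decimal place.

Ratio = 449 / 263 ≈ 1.7072.
Ideal golden ratio ≈ 1.6180. |1.7072 − 1.6180| / 1.6180 ≈ 5.51% → 5.5%.

5.5%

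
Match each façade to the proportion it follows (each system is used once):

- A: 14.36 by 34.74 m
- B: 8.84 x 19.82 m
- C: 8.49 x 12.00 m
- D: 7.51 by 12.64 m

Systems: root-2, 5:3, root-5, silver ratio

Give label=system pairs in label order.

A = 34.74/14.36 ≈ 2.419 → silver ratio (2.414)
B = 19.82/8.84 ≈ 2.242 → root-5 (2.236)
C = 12.00/8.49 ≈ 1.413 → root-2 (1.414)
D = 12.64/7.51 ≈ 1.683 → 5:3 (1.667)

A=silver ratio, B=root-5, C=root-2, D=5:3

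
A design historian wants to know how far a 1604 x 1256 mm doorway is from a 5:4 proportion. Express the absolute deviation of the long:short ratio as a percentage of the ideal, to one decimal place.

2.2%

Ratio = 1604 / 1256 ≈ 1.2771.
Ideal 5:4 = 1.2500. |1.2771 − 1.2500| / 1.2500 ≈ 2.17% → 2.2%.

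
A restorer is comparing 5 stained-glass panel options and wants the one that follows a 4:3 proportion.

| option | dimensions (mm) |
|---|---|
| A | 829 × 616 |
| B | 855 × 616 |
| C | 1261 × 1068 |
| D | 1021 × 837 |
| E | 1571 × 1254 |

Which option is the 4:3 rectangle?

A

Target 4:3 ≈ 1.333.
A: 1.346 (Δ0.013)  B: 1.388 (Δ0.055)  C: 1.181 (Δ0.152)  D: 1.220 (Δ0.113)  E: 1.253 (Δ0.080)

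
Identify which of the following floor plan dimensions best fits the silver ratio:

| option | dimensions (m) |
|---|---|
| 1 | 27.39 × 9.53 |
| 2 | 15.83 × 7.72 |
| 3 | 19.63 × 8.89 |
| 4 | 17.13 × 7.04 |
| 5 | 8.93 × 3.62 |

Target silver ratio ≈ 2.414.
1: 2.874 (Δ0.460)  2: 2.051 (Δ0.363)  3: 2.208 (Δ0.206)  4: 2.433 (Δ0.019)  5: 2.467 (Δ0.053)

4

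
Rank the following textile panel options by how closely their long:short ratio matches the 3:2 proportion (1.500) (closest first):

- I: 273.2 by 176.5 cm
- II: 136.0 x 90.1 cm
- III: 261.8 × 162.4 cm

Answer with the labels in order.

I: 273.2/176.5 ≈ 1.548 → |1.548 − 1.500| = 0.048
II: 136.0/90.1 ≈ 1.509 → |1.509 − 1.500| = 0.009
III: 261.8/162.4 ≈ 1.612 → |1.612 − 1.500| = 0.112

II, I, III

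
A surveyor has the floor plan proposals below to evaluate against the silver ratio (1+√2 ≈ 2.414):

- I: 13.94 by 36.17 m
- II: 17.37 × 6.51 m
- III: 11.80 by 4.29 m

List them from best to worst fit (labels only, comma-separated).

I: 36.17/13.94 ≈ 2.595 → |2.595 − 2.414| = 0.181
II: 17.37/6.51 ≈ 2.668 → |2.668 − 2.414| = 0.254
III: 11.80/4.29 ≈ 2.751 → |2.751 − 2.414| = 0.337

I, II, III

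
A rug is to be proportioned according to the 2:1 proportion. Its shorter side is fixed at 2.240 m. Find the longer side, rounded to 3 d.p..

4.480 m

2:1 = 2.00000.
Longer side = 2.240 × 2.00000 ≈ 4.48000 → 4.480 m.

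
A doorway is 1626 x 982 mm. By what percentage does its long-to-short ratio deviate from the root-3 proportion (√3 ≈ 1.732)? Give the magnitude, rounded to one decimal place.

Ratio = 1626 / 982 ≈ 1.6558.
Ideal root-3 ≈ 1.7321. |1.6558 − 1.7321| / 1.7321 ≈ 4.41% → 4.4%.

4.4%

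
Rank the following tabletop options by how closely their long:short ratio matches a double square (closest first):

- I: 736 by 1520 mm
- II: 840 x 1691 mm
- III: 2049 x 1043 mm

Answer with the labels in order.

Ratios: I = 1520 / 736 ≈ 2.065; II = 1691 / 840 ≈ 2.013; III = 2049 / 1043 ≈ 1.965.
|Δ from 2.000|: I 0.065; II 0.013; III 0.035.

II, III, I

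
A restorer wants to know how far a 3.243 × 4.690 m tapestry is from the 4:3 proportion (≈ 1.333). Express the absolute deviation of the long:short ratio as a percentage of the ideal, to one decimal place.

8.5%

Ratio = 4.690 / 3.243 ≈ 1.4462.
Ideal 4:3 ≈ 1.3333. |1.4462 − 1.3333| / 1.3333 ≈ 8.47% → 8.5%.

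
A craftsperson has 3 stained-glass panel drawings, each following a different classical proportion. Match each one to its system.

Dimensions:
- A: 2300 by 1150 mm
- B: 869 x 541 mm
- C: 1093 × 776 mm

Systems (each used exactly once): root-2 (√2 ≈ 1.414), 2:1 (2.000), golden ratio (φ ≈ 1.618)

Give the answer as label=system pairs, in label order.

A = 2300/1150 ≈ 2.000 → 2:1 (2.000)
B = 869/541 ≈ 1.606 → golden ratio (1.618)
C = 1093/776 ≈ 1.409 → root-2 (1.414)

A=2:1, B=golden ratio, C=root-2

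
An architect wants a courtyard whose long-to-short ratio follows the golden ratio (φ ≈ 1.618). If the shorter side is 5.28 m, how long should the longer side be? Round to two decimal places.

golden ratio ≈ 1.61803.
Longer side = 5.28 × 1.61803 ≈ 8.5432 → 8.54 m.

8.54 m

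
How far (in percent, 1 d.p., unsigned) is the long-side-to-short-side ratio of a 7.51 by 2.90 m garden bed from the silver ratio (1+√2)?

Ratio = 7.51 / 2.90 ≈ 2.5897.
Ideal silver ratio ≈ 2.4142. |2.5897 − 2.4142| / 2.4142 ≈ 7.27% → 7.3%.

7.3%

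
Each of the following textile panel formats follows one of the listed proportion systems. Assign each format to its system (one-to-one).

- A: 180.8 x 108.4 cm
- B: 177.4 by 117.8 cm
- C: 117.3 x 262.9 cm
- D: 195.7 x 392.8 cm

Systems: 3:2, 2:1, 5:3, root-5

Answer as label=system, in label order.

Ratios: A ≈ 1.668; B ≈ 1.506; C ≈ 2.241; D ≈ 2.007.
Targets: 3:2 ≈ 1.500; 2:1 ≈ 2.000; 5:3 ≈ 1.667; root-5 ≈ 2.236.

A=5:3, B=3:2, C=root-5, D=2:1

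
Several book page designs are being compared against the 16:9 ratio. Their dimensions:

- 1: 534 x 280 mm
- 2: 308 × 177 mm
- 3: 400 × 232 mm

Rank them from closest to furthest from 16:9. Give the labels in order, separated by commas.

Ratios: 1 = 534 / 280 ≈ 1.907; 2 = 308 / 177 ≈ 1.740; 3 = 400 / 232 ≈ 1.724.
|Δ from 1.778|: 1 0.129; 2 0.038; 3 0.054.

2, 3, 1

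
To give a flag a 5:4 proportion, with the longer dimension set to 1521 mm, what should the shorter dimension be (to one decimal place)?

1216.8 mm

5:4 = 1.25000.
Shorter side = 1521 ÷ 1.25000 ≈ 1216.800 → 1216.8 mm.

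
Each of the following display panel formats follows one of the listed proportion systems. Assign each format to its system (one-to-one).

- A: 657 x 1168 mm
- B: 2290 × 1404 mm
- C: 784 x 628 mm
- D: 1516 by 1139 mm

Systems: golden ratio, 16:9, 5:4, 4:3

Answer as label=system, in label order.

Ratios: A ≈ 1.778; B ≈ 1.631; C ≈ 1.248; D ≈ 1.331.
Targets: golden ratio ≈ 1.618; 16:9 ≈ 1.778; 5:4 ≈ 1.250; 4:3 ≈ 1.333.

A=16:9, B=golden ratio, C=5:4, D=4:3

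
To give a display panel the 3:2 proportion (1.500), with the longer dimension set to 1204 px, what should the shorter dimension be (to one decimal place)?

3:2 = 1.50000.
Shorter side = 1204 ÷ 1.50000 ≈ 802.667 → 802.7 px.

802.7 px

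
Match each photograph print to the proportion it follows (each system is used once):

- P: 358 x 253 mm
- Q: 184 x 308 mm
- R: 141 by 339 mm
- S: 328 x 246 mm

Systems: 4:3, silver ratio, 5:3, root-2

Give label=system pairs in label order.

Ratios: P ≈ 1.415; Q ≈ 1.674; R ≈ 2.404; S ≈ 1.333.
Targets: 4:3 ≈ 1.333; silver ratio ≈ 2.414; 5:3 ≈ 1.667; root-2 ≈ 1.414.

P=root-2, Q=5:3, R=silver ratio, S=4:3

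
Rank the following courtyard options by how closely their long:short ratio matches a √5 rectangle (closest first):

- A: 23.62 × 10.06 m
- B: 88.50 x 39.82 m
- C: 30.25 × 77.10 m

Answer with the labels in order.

Ratios: A = 23.62 / 10.06 ≈ 2.348; B = 88.50 / 39.82 ≈ 2.223; C = 77.10 / 30.25 ≈ 2.549.
|Δ from 2.236|: A 0.112; B 0.013; C 0.313.

B, A, C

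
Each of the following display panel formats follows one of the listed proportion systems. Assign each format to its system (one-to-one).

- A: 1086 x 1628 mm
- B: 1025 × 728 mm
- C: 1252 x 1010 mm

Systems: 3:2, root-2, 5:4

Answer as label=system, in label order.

A=3:2, B=root-2, C=5:4

A = 1628/1086 ≈ 1.499 → 3:2 (1.500)
B = 1025/728 ≈ 1.408 → root-2 (1.414)
C = 1252/1010 ≈ 1.240 → 5:4 (1.250)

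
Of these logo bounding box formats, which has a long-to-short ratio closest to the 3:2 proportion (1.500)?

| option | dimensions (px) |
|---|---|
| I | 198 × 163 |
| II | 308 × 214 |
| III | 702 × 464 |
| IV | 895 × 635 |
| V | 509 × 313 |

Target 3:2 ≈ 1.500.
I: 1.215 (Δ0.285)  II: 1.439 (Δ0.061)  III: 1.513 (Δ0.013)  IV: 1.409 (Δ0.091)  V: 1.626 (Δ0.126)

III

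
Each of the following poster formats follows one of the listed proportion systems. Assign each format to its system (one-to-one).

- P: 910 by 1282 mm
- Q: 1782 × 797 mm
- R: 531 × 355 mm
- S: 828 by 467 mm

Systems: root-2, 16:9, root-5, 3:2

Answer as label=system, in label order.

P=root-2, Q=root-5, R=3:2, S=16:9

P = 1282/910 ≈ 1.409 → root-2 (1.414)
Q = 1782/797 ≈ 2.236 → root-5 (2.236)
R = 531/355 ≈ 1.496 → 3:2 (1.500)
S = 828/467 ≈ 1.773 → 16:9 (1.778)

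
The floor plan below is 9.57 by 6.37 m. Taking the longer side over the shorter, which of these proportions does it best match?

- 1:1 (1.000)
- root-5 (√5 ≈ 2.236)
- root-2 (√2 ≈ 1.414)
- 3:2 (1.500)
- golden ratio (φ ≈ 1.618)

9.57/6.37 ≈ 1.502. Nearest candidates are 3:2 (1.500, off by 0.002) and root-2 (1.414, off by 0.088).

3:2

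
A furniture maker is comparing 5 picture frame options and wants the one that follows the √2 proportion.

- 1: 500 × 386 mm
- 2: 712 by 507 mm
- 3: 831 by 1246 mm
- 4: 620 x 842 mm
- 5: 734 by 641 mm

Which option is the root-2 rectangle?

2

Target root-2 ≈ 1.414.
1: 1.295 (Δ0.119)  2: 1.404 (Δ0.010)  3: 1.499 (Δ0.085)  4: 1.358 (Δ0.056)  5: 1.145 (Δ0.269)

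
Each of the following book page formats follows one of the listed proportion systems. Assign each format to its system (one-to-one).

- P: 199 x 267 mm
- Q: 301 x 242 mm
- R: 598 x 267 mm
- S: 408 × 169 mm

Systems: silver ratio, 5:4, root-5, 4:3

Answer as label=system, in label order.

P=4:3, Q=5:4, R=root-5, S=silver ratio

Ratios: P ≈ 1.342; Q ≈ 1.244; R ≈ 2.240; S ≈ 2.414.
Targets: silver ratio ≈ 2.414; 5:4 ≈ 1.250; root-5 ≈ 2.236; 4:3 ≈ 1.333.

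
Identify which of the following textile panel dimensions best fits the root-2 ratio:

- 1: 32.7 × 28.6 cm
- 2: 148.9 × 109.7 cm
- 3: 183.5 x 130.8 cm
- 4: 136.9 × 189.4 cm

3

Target root-2 ≈ 1.414.
1: 1.143 (Δ0.271)  2: 1.357 (Δ0.057)  3: 1.403 (Δ0.011)  4: 1.383 (Δ0.031)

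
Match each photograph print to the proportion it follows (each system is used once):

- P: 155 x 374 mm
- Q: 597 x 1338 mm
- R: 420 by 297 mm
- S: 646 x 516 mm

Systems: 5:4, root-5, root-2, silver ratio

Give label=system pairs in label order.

P=silver ratio, Q=root-5, R=root-2, S=5:4

P = 374/155 ≈ 2.413 → silver ratio (2.414)
Q = 1338/597 ≈ 2.241 → root-5 (2.236)
R = 420/297 ≈ 1.414 → root-2 (1.414)
S = 646/516 ≈ 1.252 → 5:4 (1.250)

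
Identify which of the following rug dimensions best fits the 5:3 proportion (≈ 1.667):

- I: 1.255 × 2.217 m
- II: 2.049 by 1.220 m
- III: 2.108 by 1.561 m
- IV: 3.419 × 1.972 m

Target 5:3 ≈ 1.667.
I: 1.767 (Δ0.100)  II: 1.680 (Δ0.013)  III: 1.350 (Δ0.317)  IV: 1.734 (Δ0.067)

II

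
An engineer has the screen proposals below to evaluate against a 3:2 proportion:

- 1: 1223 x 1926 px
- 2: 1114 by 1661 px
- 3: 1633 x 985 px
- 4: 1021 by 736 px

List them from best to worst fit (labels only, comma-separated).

Ratios: 1 = 1926 / 1223 ≈ 1.575; 2 = 1661 / 1114 ≈ 1.491; 3 = 1633 / 985 ≈ 1.658; 4 = 1021 / 736 ≈ 1.387.
|Δ from 1.500|: 1 0.075; 2 0.009; 3 0.158; 4 0.113.

2, 1, 4, 3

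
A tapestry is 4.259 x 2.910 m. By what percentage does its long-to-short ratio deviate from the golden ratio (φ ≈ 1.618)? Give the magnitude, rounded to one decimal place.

Ratio = 4.259 / 2.910 ≈ 1.4636.
Ideal golden ratio ≈ 1.6180. |1.4636 − 1.6180| / 1.6180 ≈ 9.54% → 9.5%.

9.5%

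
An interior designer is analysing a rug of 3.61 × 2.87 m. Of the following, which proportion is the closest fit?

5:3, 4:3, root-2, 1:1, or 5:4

5:4

Ratio = 3.61 / 2.87 ≈ 1.258.
Distances: 5:3 1.667 (Δ 0.409); 4:3 1.333 (Δ 0.075); root-2 1.414 (Δ 0.156); 1:1 1.000 (Δ 0.258); 5:4 1.250 (Δ 0.008).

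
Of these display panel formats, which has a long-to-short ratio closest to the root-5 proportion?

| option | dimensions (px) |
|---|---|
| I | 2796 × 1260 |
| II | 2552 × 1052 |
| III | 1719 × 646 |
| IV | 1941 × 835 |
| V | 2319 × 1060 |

I

Target root-5 ≈ 2.236.
I: 2.219 (Δ0.017)  II: 2.426 (Δ0.190)  III: 2.661 (Δ0.425)  IV: 2.325 (Δ0.089)  V: 2.188 (Δ0.048)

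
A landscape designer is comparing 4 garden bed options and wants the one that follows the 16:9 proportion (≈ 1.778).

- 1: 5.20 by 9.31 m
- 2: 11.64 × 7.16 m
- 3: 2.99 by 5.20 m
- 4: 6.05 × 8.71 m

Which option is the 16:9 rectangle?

Target 16:9 ≈ 1.778.
1: 1.790 (Δ0.012)  2: 1.626 (Δ0.152)  3: 1.739 (Δ0.039)  4: 1.440 (Δ0.338)

1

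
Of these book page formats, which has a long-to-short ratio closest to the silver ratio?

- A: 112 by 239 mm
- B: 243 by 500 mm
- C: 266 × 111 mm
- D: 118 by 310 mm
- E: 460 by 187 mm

C

Target silver ratio ≈ 2.414.
A: 2.134 (Δ0.280)  B: 2.058 (Δ0.356)  C: 2.396 (Δ0.018)  D: 2.627 (Δ0.213)  E: 2.460 (Δ0.046)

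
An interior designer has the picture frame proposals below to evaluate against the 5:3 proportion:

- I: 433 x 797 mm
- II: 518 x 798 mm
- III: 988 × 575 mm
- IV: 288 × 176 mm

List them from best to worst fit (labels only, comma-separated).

Ratios: I = 797 / 433 ≈ 1.841; II = 798 / 518 ≈ 1.541; III = 988 / 575 ≈ 1.718; IV = 288 / 176 ≈ 1.636.
|Δ from 1.667|: I 0.174; II 0.126; III 0.051; IV 0.031.

IV, III, II, I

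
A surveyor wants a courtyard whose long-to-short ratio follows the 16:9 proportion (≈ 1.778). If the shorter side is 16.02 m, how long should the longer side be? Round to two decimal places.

28.48 m

16:9 ≈ 1.77778.
Longer side = 16.02 × 1.77778 ≈ 28.4800 → 28.48 m.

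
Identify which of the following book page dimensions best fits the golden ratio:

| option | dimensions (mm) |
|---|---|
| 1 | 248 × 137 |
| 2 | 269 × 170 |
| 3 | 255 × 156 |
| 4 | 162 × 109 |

3

Ratios (long/short): 1 ≈ 1.810; 2 ≈ 1.582; 3 ≈ 1.635; 4 ≈ 1.486.
golden ratio ≈ 1.618; option 3 is nearest (Δ 0.017).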